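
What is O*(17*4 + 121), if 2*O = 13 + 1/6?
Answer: 4977/4 ≈ 1244.3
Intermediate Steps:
O = 79/12 (O = (13 + 1/6)/2 = (1/2)*(79/6) = 79/12 ≈ 6.5833)
O*(17*4 + 121) = 79*(17*4 + 121)/12 = 79*(68 + 121)/12 = (79/12)*189 = 4977/4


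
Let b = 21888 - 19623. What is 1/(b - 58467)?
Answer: -1/56202 ≈ -1.7793e-5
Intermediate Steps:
b = 2265
1/(b - 58467) = 1/(2265 - 58467) = 1/(-56202) = -1/56202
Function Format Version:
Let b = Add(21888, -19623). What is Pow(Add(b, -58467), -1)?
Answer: Rational(-1, 56202) ≈ -1.7793e-5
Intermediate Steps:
b = 2265
Pow(Add(b, -58467), -1) = Pow(Add(2265, -58467), -1) = Pow(-56202, -1) = Rational(-1, 56202)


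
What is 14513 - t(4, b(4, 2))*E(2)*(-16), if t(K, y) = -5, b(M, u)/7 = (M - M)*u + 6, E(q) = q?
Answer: 14353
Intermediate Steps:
b(M, u) = 42 (b(M, u) = 7*((M - M)*u + 6) = 7*(0*u + 6) = 7*(0 + 6) = 7*6 = 42)
14513 - t(4, b(4, 2))*E(2)*(-16) = 14513 - (-5*2)*(-16) = 14513 - (-10)*(-16) = 14513 - 1*160 = 14513 - 160 = 14353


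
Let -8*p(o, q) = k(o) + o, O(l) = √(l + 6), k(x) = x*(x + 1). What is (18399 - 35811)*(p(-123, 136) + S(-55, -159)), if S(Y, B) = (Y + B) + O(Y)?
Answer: 72238035/2 - 121884*I ≈ 3.6119e+7 - 1.2188e+5*I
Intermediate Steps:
k(x) = x*(1 + x)
O(l) = √(6 + l)
p(o, q) = -o/8 - o*(1 + o)/8 (p(o, q) = -(o*(1 + o) + o)/8 = -(o + o*(1 + o))/8 = -o/8 - o*(1 + o)/8)
S(Y, B) = B + Y + √(6 + Y) (S(Y, B) = (Y + B) + √(6 + Y) = (B + Y) + √(6 + Y) = B + Y + √(6 + Y))
(18399 - 35811)*(p(-123, 136) + S(-55, -159)) = (18399 - 35811)*((⅛)*(-123)*(-2 - 1*(-123)) + (-159 - 55 + √(6 - 55))) = -17412*((⅛)*(-123)*(-2 + 123) + (-159 - 55 + √(-49))) = -17412*((⅛)*(-123)*121 + (-159 - 55 + 7*I)) = -17412*(-14883/8 + (-214 + 7*I)) = -17412*(-16595/8 + 7*I) = 72238035/2 - 121884*I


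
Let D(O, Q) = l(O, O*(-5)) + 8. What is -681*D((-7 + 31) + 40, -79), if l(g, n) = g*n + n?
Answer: 14159352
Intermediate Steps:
l(g, n) = n + g*n
D(O, Q) = 8 - 5*O*(1 + O) (D(O, Q) = (O*(-5))*(1 + O) + 8 = (-5*O)*(1 + O) + 8 = -5*O*(1 + O) + 8 = 8 - 5*O*(1 + O))
-681*D((-7 + 31) + 40, -79) = -681*(8 - 5*((-7 + 31) + 40)*(1 + ((-7 + 31) + 40))) = -681*(8 - 5*(24 + 40)*(1 + (24 + 40))) = -681*(8 - 5*64*(1 + 64)) = -681*(8 - 5*64*65) = -681*(8 - 20800) = -681*(-20792) = 14159352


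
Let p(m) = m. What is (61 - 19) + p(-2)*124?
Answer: -206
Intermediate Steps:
(61 - 19) + p(-2)*124 = (61 - 19) - 2*124 = 42 - 248 = -206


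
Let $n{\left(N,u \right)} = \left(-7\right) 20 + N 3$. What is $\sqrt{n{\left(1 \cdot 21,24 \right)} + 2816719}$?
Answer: $\sqrt{2816642} \approx 1678.3$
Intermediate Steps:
$n{\left(N,u \right)} = -140 + 3 N$
$\sqrt{n{\left(1 \cdot 21,24 \right)} + 2816719} = \sqrt{\left(-140 + 3 \cdot 1 \cdot 21\right) + 2816719} = \sqrt{\left(-140 + 3 \cdot 21\right) + 2816719} = \sqrt{\left(-140 + 63\right) + 2816719} = \sqrt{-77 + 2816719} = \sqrt{2816642}$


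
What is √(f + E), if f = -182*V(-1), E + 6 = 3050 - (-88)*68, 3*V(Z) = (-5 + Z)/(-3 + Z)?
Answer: 3*√993 ≈ 94.536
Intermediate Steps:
V(Z) = (-5 + Z)/(3*(-3 + Z)) (V(Z) = ((-5 + Z)/(-3 + Z))/3 = (-5 + Z)/(3*(-3 + Z)))
E = 9028 (E = -6 + (3050 - (-88)*68) = -6 + (3050 - 1*(-5984)) = -6 + (3050 + 5984) = -6 + 9034 = 9028)
f = -91 (f = -182*(-5 - 1)/(3*(-3 - 1)) = -182*(-6)/(3*(-4)) = -182*(-1)*(-6)/(3*4) = -182*½ = -91)
√(f + E) = √(-91 + 9028) = √8937 = 3*√993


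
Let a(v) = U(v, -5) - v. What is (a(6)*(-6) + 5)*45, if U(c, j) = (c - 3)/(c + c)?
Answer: 3555/2 ≈ 1777.5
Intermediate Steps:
U(c, j) = (-3 + c)/(2*c) (U(c, j) = (-3 + c)/((2*c)) = (-3 + c)*(1/(2*c)) = (-3 + c)/(2*c))
a(v) = -v + (-3 + v)/(2*v) (a(v) = (-3 + v)/(2*v) - v = -v + (-3 + v)/(2*v))
(a(6)*(-6) + 5)*45 = ((½ - 1*6 - 3/2/6)*(-6) + 5)*45 = ((½ - 6 - 3/2*⅙)*(-6) + 5)*45 = ((½ - 6 - ¼)*(-6) + 5)*45 = (-23/4*(-6) + 5)*45 = (69/2 + 5)*45 = (79/2)*45 = 3555/2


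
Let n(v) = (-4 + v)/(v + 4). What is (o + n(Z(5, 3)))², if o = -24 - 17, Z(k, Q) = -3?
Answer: 2304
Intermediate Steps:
n(v) = (-4 + v)/(4 + v)
o = -41
(o + n(Z(5, 3)))² = (-41 + (-4 - 3)/(4 - 3))² = (-41 - 7/1)² = (-41 + 1*(-7))² = (-41 - 7)² = (-48)² = 2304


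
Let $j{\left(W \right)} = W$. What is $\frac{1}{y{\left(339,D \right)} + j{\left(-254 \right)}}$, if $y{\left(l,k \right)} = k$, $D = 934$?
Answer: $\frac{1}{680} \approx 0.0014706$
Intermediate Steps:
$\frac{1}{y{\left(339,D \right)} + j{\left(-254 \right)}} = \frac{1}{934 - 254} = \frac{1}{680}$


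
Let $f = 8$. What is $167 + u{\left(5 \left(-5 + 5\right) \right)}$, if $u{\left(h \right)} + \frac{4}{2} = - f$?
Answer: $157$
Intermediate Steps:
$u{\left(h \right)} = -10$ ($u{\left(h \right)} = -2 - 8 = -10$)
$167 + u{\left(5 \left(-5 + 5\right) \right)} = 167 - 10 = 157$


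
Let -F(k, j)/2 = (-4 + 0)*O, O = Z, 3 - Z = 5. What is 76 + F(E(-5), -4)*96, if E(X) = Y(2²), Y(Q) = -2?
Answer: -1460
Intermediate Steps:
Z = -2 (Z = 3 - 1*5 = 3 - 5 = -2)
O = -2
E(X) = -2
F(k, j) = -16 (F(k, j) = -2*(-4 + 0)*(-2) = -(-8)*(-2) = -2*8 = -16)
76 + F(E(-5), -4)*96 = 76 - 16*96 = 76 - 1536 = -1460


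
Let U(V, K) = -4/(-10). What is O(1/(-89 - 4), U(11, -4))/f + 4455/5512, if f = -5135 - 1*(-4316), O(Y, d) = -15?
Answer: 95675/115752 ≈ 0.82655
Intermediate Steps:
U(V, K) = ⅖ (U(V, K) = -4*(-⅒) = ⅖)
f = -819 (f = -5135 + 4316 = -819)
O(1/(-89 - 4), U(11, -4))/f + 4455/5512 = -15/(-819) + 4455/5512 = -15*(-1/819) + 4455*(1/5512) = 5/273 + 4455/5512 = 95675/115752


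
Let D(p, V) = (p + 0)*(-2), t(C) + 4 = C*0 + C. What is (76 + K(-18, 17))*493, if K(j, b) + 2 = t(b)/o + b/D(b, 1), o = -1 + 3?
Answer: 39440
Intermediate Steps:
t(C) = -4 + C (t(C) = -4 + (C*0 + C) = -4 + (0 + C) = -4 + C)
D(p, V) = -2*p (D(p, V) = p*(-2) = -2*p)
o = 2
K(j, b) = -9/2 + b/2 (K(j, b) = -2 + ((-4 + b)/2 + b/((-2*b))) = -2 + ((-4 + b)*(1/2) + b*(-1/(2*b))) = -2 + ((-2 + b/2) - 1/2) = -2 + (-5/2 + b/2) = -9/2 + b/2)
(76 + K(-18, 17))*493 = (76 + (-9/2 + (1/2)*17))*493 = (76 + (-9/2 + 17/2))*493 = (76 + 4)*493 = 80*493 = 39440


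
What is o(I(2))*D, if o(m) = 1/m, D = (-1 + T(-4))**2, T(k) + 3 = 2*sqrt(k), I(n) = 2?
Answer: -16*I ≈ -16.0*I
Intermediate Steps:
T(k) = -3 + 2*sqrt(k)
D = (-4 + 4*I)**2 (D = (-1 + (-3 + 2*sqrt(-4)))**2 = (-1 + (-3 + 2*(2*I)))**2 = (-1 + (-3 + 4*I))**2 = (-4 + 4*I)**2 ≈ -32.0*I)
o(I(2))*D = (-32*I)/2 = -16*I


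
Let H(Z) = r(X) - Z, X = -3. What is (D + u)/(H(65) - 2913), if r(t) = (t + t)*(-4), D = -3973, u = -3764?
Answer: 7737/2954 ≈ 2.6192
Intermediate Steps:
r(t) = -8*t (r(t) = (2*t)*(-4) = -8*t)
H(Z) = 24 - Z (H(Z) = -8*(-3) - Z = 24 - Z)
(D + u)/(H(65) - 2913) = (-3973 - 3764)/((24 - 1*65) - 2913) = -7737/((24 - 65) - 2913) = -7737/(-41 - 2913) = -7737/(-2954) = -7737*(-1/2954) = 7737/2954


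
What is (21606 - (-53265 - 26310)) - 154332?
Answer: -53151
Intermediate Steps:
(21606 - (-53265 - 26310)) - 154332 = (21606 - 1*(-79575)) - 154332 = (21606 + 79575) - 154332 = 101181 - 154332 = -53151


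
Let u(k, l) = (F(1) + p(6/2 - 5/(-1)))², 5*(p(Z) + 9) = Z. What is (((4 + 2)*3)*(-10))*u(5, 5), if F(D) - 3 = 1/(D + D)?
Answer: -13689/5 ≈ -2737.8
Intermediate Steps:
p(Z) = -9 + Z/5
F(D) = 3 + 1/(2*D) (F(D) = 3 + 1/(D + D) = 3 + 1/(2*D))
u(k, l) = 1521/100 (u(k, l) = ((3 + (½)/1) + (-9 + (6/2 - 5/(-1))/5))² = ((3 + (½)*1) + (-9 + (6*(½) - 5*(-1))/5))² = ((3 + ½) + (-9 + (3 + 5)/5))² = (7/2 + (-9 + (⅕)*8))² = (7/2 + (-9 + 8/5))² = (7/2 - 37/5)² = (-39/10)² = 1521/100)
(((4 + 2)*3)*(-10))*u(5, 5) = (((4 + 2)*3)*(-10))*(1521/100) = ((6*3)*(-10))*(1521/100) = (18*(-10))*(1521/100) = -180*1521/100 = -13689/5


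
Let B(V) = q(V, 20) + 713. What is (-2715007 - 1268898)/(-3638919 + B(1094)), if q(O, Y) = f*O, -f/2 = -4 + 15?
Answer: 3983905/3662274 ≈ 1.0878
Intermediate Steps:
f = -22 (f = -2*(-4 + 15) = -2*11 = -22)
q(O, Y) = -22*O
B(V) = 713 - 22*V (B(V) = -22*V + 713 = 713 - 22*V)
(-2715007 - 1268898)/(-3638919 + B(1094)) = (-2715007 - 1268898)/(-3638919 + (713 - 22*1094)) = -3983905/(-3638919 + (713 - 24068)) = -3983905/(-3638919 - 23355) = -3983905/(-3662274) = -3983905*(-1/3662274) = 3983905/3662274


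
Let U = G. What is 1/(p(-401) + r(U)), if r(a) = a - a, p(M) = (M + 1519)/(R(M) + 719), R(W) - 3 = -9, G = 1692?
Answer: 713/1118 ≈ 0.63775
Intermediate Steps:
R(W) = -6 (R(W) = 3 - 9 = -6)
U = 1692
p(M) = 49/23 + M/713 (p(M) = (M + 1519)/(-6 + 719) = (1519 + M)/713 = (1519 + M)*(1/713) = 49/23 + M/713)
r(a) = 0
1/(p(-401) + r(U)) = 1/((49/23 + (1/713)*(-401)) + 0) = 1/((49/23 - 401/713) + 0) = 1/(1118/713 + 0) = 1/(1118/713) = 713/1118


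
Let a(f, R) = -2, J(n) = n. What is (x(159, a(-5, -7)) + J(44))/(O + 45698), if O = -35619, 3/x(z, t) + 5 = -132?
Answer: 6025/1380823 ≈ 0.0043633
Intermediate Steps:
x(z, t) = -3/137 (x(z, t) = 3/(-5 - 132) = 3/(-137) = 3*(-1/137) = -3/137)
(x(159, a(-5, -7)) + J(44))/(O + 45698) = (-3/137 + 44)/(-35619 + 45698) = (6025/137)/10079 = (6025/137)*(1/10079) = 6025/1380823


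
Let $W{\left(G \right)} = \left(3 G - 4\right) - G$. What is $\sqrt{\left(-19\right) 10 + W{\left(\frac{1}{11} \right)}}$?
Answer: $\frac{2 i \sqrt{5863}}{11} \approx 13.922 i$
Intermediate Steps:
$W{\left(G \right)} = -4 + 2 G$ ($W{\left(G \right)} = \left(-4 + 3 G\right) - G = -4 + 2 G$)
$\sqrt{\left(-19\right) 10 + W{\left(\frac{1}{11} \right)}} = \sqrt{\left(-19\right) 10 - \left(4 - \frac{2}{11}\right)} = \sqrt{-190 + \left(-4 + 2 \cdot \frac{1}{11}\right)} = \sqrt{-190 + \left(-4 + \frac{2}{11}\right)} = \sqrt{-190 - \frac{42}{11}} = \sqrt{- \frac{2132}{11}} = \frac{2 i \sqrt{5863}}{11}$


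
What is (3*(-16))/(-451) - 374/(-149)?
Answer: 175826/67199 ≈ 2.6165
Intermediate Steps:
(3*(-16))/(-451) - 374/(-149) = -48*(-1/451) - 374*(-1/149) = 48/451 + 374/149 = 175826/67199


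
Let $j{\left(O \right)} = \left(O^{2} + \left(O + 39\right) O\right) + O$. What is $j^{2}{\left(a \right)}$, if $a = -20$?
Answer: $0$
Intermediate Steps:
$j{\left(O \right)} = O + O^{2} + O \left(39 + O\right)$ ($j{\left(O \right)} = \left(O^{2} + \left(39 + O\right) O\right) + O = \left(O^{2} + O \left(39 + O\right)\right) + O = O + O^{2} + O \left(39 + O\right)$)
$j^{2}{\left(a \right)} = \left(2 \left(-20\right) \left(20 - 20\right)\right)^{2} = \left(2 \left(-20\right) 0\right)^{2} = 0^{2} = 0$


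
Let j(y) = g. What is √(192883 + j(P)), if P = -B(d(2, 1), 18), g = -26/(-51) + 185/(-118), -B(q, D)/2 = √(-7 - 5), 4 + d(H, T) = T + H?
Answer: 11*√57731197566/6018 ≈ 439.18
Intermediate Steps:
d(H, T) = -4 + H + T (d(H, T) = -4 + (T + H) = -4 + (H + T) = -4 + H + T)
B(q, D) = -4*I*√3 (B(q, D) = -2*√(-7 - 5) = -4*I*√3)
g = -6367/6018 (g = -26*(-1/51) + 185*(-1/118) = 26/51 - 185/118 = -6367/6018 ≈ -1.0580)
P = 4*I*√3 (P = -(-4)*I*√3 = 4*I*√3 ≈ 6.9282*I)
j(y) = -6367/6018
√(192883 + j(P)) = √(192883 - 6367/6018) = √(1160763527/6018) = 11*√57731197566/6018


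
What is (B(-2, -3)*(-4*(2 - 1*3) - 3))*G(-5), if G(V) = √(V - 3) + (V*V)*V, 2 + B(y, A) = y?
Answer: 500 - 8*I*√2 ≈ 500.0 - 11.314*I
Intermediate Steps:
B(y, A) = -2 + y
G(V) = V³ + √(-3 + V) (G(V) = √(-3 + V) + V²*V = √(-3 + V) + V³ = V³ + √(-3 + V))
(B(-2, -3)*(-4*(2 - 1*3) - 3))*G(-5) = ((-2 - 2)*(-4*(2 - 1*3) - 3))*((-5)³ + √(-3 - 5)) = (-4*(-4*(2 - 3) - 3))*(-125 + √(-8)) = (-4*(-4*(-1) - 3))*(-125 + 2*I*√2) = (-4*(4 - 3))*(-125 + 2*I*√2) = (-4*1)*(-125 + 2*I*√2) = -4*(-125 + 2*I*√2) = 500 - 8*I*√2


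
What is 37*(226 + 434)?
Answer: 24420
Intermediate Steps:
37*(226 + 434) = 37*660 = 24420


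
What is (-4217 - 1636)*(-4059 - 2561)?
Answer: 38746860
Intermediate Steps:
(-4217 - 1636)*(-4059 - 2561) = -5853*(-6620) = 38746860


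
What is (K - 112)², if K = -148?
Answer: 67600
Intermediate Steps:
(K - 112)² = (-148 - 112)² = (-260)² = 67600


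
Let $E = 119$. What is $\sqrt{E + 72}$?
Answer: $\sqrt{191} \approx 13.82$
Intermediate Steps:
$\sqrt{E + 72} = \sqrt{119 + 72} = \sqrt{191}$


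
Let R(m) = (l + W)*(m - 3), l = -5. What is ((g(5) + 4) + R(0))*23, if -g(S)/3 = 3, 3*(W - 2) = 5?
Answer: -23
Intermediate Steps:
W = 11/3 (W = 2 + (1/3)*5 = 2 + 5/3 = 11/3 ≈ 3.6667)
g(S) = -9 (g(S) = -3*3 = -9)
R(m) = 4 - 4*m/3 (R(m) = (-5 + 11/3)*(m - 3) = -4*(-3 + m)/3 = 4 - 4*m/3)
((g(5) + 4) + R(0))*23 = ((-9 + 4) + (4 - 4/3*0))*23 = (-5 + (4 + 0))*23 = (-5 + 4)*23 = -1*23 = -23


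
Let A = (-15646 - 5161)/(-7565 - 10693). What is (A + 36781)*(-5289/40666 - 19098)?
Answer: -173856622910655295/247493276 ≈ -7.0247e+8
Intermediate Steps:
A = 20807/18258 (A = -20807/(-18258) = -20807*(-1/18258) = 20807/18258 ≈ 1.1396)
(A + 36781)*(-5289/40666 - 19098) = (20807/18258 + 36781)*(-5289/40666 - 19098) = 671568305*(-5289*1/40666 - 19098)/18258 = 671568305*(-5289/40666 - 19098)/18258 = (671568305/18258)*(-776644557/40666) = -173856622910655295/247493276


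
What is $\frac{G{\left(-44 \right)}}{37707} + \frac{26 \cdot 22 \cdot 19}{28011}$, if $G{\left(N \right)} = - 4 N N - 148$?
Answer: $\frac{62912288}{352070259} \approx 0.17869$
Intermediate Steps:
$G{\left(N \right)} = -148 - 4 N^{2}$ ($G{\left(N \right)} = - 4 N^{2} - 148 = -148 - 4 N^{2}$)
$\frac{G{\left(-44 \right)}}{37707} + \frac{26 \cdot 22 \cdot 19}{28011} = \frac{-148 - 4 \left(-44\right)^{2}}{37707} + \frac{26 \cdot 22 \cdot 19}{28011} = \left(-148 - 7744\right) \frac{1}{37707} + 572 \cdot 19 \cdot \frac{1}{28011} = \left(-148 - 7744\right) \frac{1}{37707} + 10868 \cdot \frac{1}{28011} = \left(-7892\right) \frac{1}{37707} + \frac{10868}{28011} = - \frac{7892}{37707} + \frac{10868}{28011} = \frac{62912288}{352070259}$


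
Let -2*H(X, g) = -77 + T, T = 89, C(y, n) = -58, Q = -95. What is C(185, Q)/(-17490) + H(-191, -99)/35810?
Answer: 98602/31315845 ≈ 0.0031486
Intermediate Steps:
H(X, g) = -6 (H(X, g) = -(-77 + 89)/2 = -½*12 = -6)
C(185, Q)/(-17490) + H(-191, -99)/35810 = -58/(-17490) - 6/35810 = -58*(-1/17490) - 6*1/35810 = 29/8745 - 3/17905 = 98602/31315845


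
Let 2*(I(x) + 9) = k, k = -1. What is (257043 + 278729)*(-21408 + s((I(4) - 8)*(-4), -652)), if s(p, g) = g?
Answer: -11819130320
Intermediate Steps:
I(x) = -19/2 (I(x) = -9 + (½)*(-1) = -9 - ½ = -19/2)
(257043 + 278729)*(-21408 + s((I(4) - 8)*(-4), -652)) = (257043 + 278729)*(-21408 - 652) = 535772*(-22060) = -11819130320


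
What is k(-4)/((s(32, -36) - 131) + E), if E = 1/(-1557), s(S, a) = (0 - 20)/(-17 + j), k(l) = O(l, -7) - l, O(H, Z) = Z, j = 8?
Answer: 1557/66836 ≈ 0.023296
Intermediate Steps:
k(l) = -7 - l
s(S, a) = 20/9 (s(S, a) = (0 - 20)/(-17 + 8) = -20/(-9) = -20*(-⅑) = 20/9)
E = -1/1557 ≈ -0.00064226
k(-4)/((s(32, -36) - 131) + E) = (-7 - 1*(-4))/((20/9 - 131) - 1/1557) = (-7 + 4)/(-1159/9 - 1/1557) = -3/(-66836/519) = -3*(-519/66836) = 1557/66836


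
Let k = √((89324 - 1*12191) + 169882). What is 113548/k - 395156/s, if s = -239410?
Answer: 197578/119705 + 113548*√247015/247015 ≈ 230.11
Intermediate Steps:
k = √247015 (k = √((89324 - 12191) + 169882) = √(77133 + 169882) = √247015 ≈ 497.01)
113548/k - 395156/s = 113548/(√247015) - 395156/(-239410) = 113548*(√247015/247015) - 395156*(-1/239410) = 113548*√247015/247015 + 197578/119705 = 197578/119705 + 113548*√247015/247015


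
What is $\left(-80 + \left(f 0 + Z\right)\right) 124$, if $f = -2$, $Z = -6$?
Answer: $-10664$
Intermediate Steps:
$\left(-80 + \left(f 0 + Z\right)\right) 124 = \left(-80 - 6\right) 124 = \left(-86\right) 124 = -10664$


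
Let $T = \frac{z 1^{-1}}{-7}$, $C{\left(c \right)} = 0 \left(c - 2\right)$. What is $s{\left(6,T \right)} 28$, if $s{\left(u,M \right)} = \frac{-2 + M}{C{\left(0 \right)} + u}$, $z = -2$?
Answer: $-8$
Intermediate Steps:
$C{\left(c \right)} = 0$ ($C{\left(c \right)} = 0 \left(-2 + c\right) = 0$)
$T = \frac{2}{7}$ ($T = \frac{\left(-2\right) 1^{-1}}{-7} = \left(-2\right) 1 \left(- \frac{1}{7}\right) = \left(-2\right) \left(- \frac{1}{7}\right) = \frac{2}{7} \approx 0.28571$)
$s{\left(u,M \right)} = \frac{-2 + M}{u}$ ($s{\left(u,M \right)} = \frac{-2 + M}{0 + u} = \frac{-2 + M}{u}$)
$s{\left(6,T \right)} 28 = \frac{-2 + \frac{2}{7}}{6} \cdot 28 = \frac{1}{6} \left(- \frac{12}{7}\right) 28 = \left(- \frac{2}{7}\right) 28 = -8$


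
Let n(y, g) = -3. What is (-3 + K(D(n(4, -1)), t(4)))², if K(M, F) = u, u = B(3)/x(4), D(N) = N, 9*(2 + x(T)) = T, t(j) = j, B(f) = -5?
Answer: 9/196 ≈ 0.045918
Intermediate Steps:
x(T) = -2 + T/9
u = 45/14 (u = -5/(-2 + (⅑)*4) = -5/(-2 + 4/9) = -5/(-14/9) = -5*(-9/14) = 45/14 ≈ 3.2143)
K(M, F) = 45/14
(-3 + K(D(n(4, -1)), t(4)))² = (-3 + 45/14)² = (3/14)² = 9/196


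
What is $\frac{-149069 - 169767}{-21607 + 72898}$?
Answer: $- \frac{318836}{51291} \approx -6.2162$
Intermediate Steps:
$\frac{-149069 - 169767}{-21607 + 72898} = \frac{-149069 - 169767}{51291} = \left(-318836\right) \frac{1}{51291} = - \frac{318836}{51291}$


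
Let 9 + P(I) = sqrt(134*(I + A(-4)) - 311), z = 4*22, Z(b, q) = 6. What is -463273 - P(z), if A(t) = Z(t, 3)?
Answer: -463264 - 3*sqrt(1365) ≈ -4.6338e+5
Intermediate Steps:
A(t) = 6
z = 88
P(I) = -9 + sqrt(493 + 134*I) (P(I) = -9 + sqrt(134*(I + 6) - 311) = -9 + sqrt(134*(6 + I) - 311) = -9 + sqrt((804 + 134*I) - 311) = -9 + sqrt(493 + 134*I))
-463273 - P(z) = -463273 - (-9 + sqrt(493 + 134*88)) = -463273 - (-9 + sqrt(493 + 11792)) = -463273 - (-9 + sqrt(12285)) = -463273 - (-9 + 3*sqrt(1365)) = -463273 + (9 - 3*sqrt(1365)) = -463264 - 3*sqrt(1365)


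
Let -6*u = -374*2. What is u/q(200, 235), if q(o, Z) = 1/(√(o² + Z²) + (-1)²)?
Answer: 374/3 + 1870*√3809/3 ≈ 38595.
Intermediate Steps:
u = 374/3 (u = -(-187)*2/3 = -⅙*(-748) = 374/3 ≈ 124.67)
q(o, Z) = 1/(1 + √(Z² + o²)) (q(o, Z) = 1/(√(Z² + o²) + 1) = 1/(1 + √(Z² + o²)))
u/q(200, 235) = 374/(3*(1/(1 + √(235² + 200²)))) = 374/(3*(1/(1 + √(55225 + 40000)))) = 374/(3*(1/(1 + √95225))) = 374/(3*(1/(1 + 5*√3809))) = 374*(1 + 5*√3809)/3 = 374/3 + 1870*√3809/3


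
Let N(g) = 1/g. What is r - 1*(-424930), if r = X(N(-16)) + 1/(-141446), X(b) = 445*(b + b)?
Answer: 240387123381/565784 ≈ 4.2487e+5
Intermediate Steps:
X(b) = 890*b (X(b) = 445*(2*b) = 890*b)
r = -31471739/565784 (r = 890/(-16) + 1/(-141446) = 890*(-1/16) - 1/141446 = -445/8 - 1/141446 = -31471739/565784 ≈ -55.625)
r - 1*(-424930) = -31471739/565784 - 1*(-424930) = -31471739/565784 + 424930 = 240387123381/565784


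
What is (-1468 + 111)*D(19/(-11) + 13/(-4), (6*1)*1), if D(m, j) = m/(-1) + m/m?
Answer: -356891/44 ≈ -8111.2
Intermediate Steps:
D(m, j) = 1 - m (D(m, j) = m*(-1) + 1 = -m + 1 = 1 - m)
(-1468 + 111)*D(19/(-11) + 13/(-4), (6*1)*1) = (-1468 + 111)*(1 - (19/(-11) + 13/(-4))) = -1357*(1 - (19*(-1/11) + 13*(-¼))) = -1357*(1 - (-19/11 - 13/4)) = -1357*(1 - 1*(-219/44)) = -1357*(1 + 219/44) = -1357*263/44 = -356891/44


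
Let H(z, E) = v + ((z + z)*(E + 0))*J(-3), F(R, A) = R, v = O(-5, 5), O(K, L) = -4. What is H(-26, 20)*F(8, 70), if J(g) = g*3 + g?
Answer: 99808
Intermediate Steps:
J(g) = 4*g (J(g) = 3*g + g = 4*g)
v = -4
H(z, E) = -4 - 24*E*z (H(z, E) = -4 + ((z + z)*(E + 0))*(4*(-3)) = -4 + ((2*z)*E)*(-12) = -4 + (2*E*z)*(-12) = -4 - 24*E*z)
H(-26, 20)*F(8, 70) = (-4 - 24*20*(-26))*8 = (-4 + 12480)*8 = 12476*8 = 99808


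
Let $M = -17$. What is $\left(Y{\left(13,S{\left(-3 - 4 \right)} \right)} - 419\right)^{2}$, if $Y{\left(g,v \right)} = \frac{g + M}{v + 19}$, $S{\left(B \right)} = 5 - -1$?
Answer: $\frac{109809441}{625} \approx 1.757 \cdot 10^{5}$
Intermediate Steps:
$S{\left(B \right)} = 6$ ($S{\left(B \right)} = 5 + 1 = 6$)
$Y{\left(g,v \right)} = \frac{-17 + g}{19 + v}$ ($Y{\left(g,v \right)} = \frac{g - 17}{v + 19} = \frac{-17 + g}{19 + v}$)
$\left(Y{\left(13,S{\left(-3 - 4 \right)} \right)} - 419\right)^{2} = \left(\frac{-17 + 13}{19 + 6} - 419\right)^{2} = \left(\frac{1}{25} \left(-4\right) - 419\right)^{2} = \left(- \frac{4}{25} - 419\right)^{2} = \left(- \frac{10479}{25}\right)^{2} = \frac{109809441}{625}$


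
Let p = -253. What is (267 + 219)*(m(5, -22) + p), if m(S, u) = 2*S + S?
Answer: -115668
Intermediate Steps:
m(S, u) = 3*S
(267 + 219)*(m(5, -22) + p) = (267 + 219)*(3*5 - 253) = 486*(15 - 253) = 486*(-238) = -115668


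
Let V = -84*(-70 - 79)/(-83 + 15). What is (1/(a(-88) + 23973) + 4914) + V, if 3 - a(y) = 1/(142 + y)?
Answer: 6123869085/1294703 ≈ 4729.9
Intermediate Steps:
a(y) = 3 - 1/(142 + y)
V = -3129/17 (V = -(-12516)/(-68) = -(-12516)*(-1)/68 = -84*149/68 = -3129/17 ≈ -184.06)
(1/(a(-88) + 23973) + 4914) + V = (1/((425 + 3*(-88))/(142 - 88) + 23973) + 4914) - 3129/17 = (1/((425 - 264)/54 + 23973) + 4914) - 3129/17 = (1/((1/54)*161 + 23973) + 4914) - 3129/17 = (1/(161/54 + 23973) + 4914) - 3129/17 = (1/(1294703/54) + 4914) - 3129/17 = (54/1294703 + 4914) - 3129/17 = 6362170596/1294703 - 3129/17 = 6123869085/1294703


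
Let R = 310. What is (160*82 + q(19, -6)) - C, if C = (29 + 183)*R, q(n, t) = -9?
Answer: -52609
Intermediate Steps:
C = 65720 (C = (29 + 183)*310 = 212*310 = 65720)
(160*82 + q(19, -6)) - C = (160*82 - 9) - 1*65720 = (13120 - 9) - 65720 = 13111 - 65720 = -52609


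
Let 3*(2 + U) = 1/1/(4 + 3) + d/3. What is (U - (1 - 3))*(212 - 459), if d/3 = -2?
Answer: -1235/3 ≈ -411.67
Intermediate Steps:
d = -6 (d = 3*(-2) = -6)
U = -1/3 (U = -2 + (1/1/(4 + 3) - 6/3)/3 = -2 + (1/1/7 - 6*1/3)/3 = -2 + (1/(1/7) - 2)/3 = -2 + (1*7 - 2)/3 = -2 + (7 - 2)/3 = -2 + (1/3)*5 = -2 + 5/3 = -1/3 ≈ -0.33333)
(U - (1 - 3))*(212 - 459) = (-1/3 - (1 - 3))*(212 - 459) = (-1/3 - 1*(-2))*(-247) = (-1/3 + 2)*(-247) = (5/3)*(-247) = -1235/3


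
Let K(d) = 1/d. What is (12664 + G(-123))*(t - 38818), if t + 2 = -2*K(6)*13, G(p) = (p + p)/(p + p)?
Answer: -1475130545/3 ≈ -4.9171e+8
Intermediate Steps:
G(p) = 1 (G(p) = (2*p)/((2*p)) = (2*p)*(1/(2*p)) = 1)
t = -19/3 (t = -2 - 2/6*13 = -2 - 2*1/6*13 = -2 - 1/3*13 = -2 - 13/3 = -19/3 ≈ -6.3333)
(12664 + G(-123))*(t - 38818) = (12664 + 1)*(-19/3 - 38818) = 12665*(-116473/3) = -1475130545/3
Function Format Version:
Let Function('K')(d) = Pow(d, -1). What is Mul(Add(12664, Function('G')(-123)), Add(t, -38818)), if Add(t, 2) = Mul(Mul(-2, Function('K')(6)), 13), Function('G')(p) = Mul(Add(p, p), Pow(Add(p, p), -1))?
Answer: Rational(-1475130545, 3) ≈ -4.9171e+8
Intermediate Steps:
Function('G')(p) = 1 (Function('G')(p) = Mul(Mul(2, p), Pow(Mul(2, p), -1)) = Mul(Mul(2, p), Mul(Rational(1, 2), Pow(p, -1))) = 1)
t = Rational(-19, 3) (t = Add(-2, Mul(Mul(-2, Pow(6, -1)), 13)) = Add(-2, Mul(Mul(-2, Rational(1, 6)), 13)) = Add(-2, Mul(Rational(-1, 3), 13)) = Add(-2, Rational(-13, 3)) = Rational(-19, 3) ≈ -6.3333)
Mul(Add(12664, Function('G')(-123)), Add(t, -38818)) = Mul(Add(12664, 1), Add(Rational(-19, 3), -38818)) = Mul(12665, Rational(-116473, 3)) = Rational(-1475130545, 3)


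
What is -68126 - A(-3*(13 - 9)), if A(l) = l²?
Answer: -68270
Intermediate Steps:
-68126 - A(-3*(13 - 9)) = -68126 - (-3*(13 - 9))² = -68126 - (-3*4)² = -68126 - 1*(-12)² = -68126 - 1*144 = -68126 - 144 = -68270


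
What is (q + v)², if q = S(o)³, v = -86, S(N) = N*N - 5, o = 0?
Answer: 44521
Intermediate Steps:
S(N) = -5 + N² (S(N) = N² - 5 = -5 + N²)
q = -125 (q = (-5 + 0²)³ = (-5 + 0)³ = (-5)³ = -125)
(q + v)² = (-125 - 86)² = (-211)² = 44521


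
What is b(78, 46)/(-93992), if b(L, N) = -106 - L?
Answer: 23/11749 ≈ 0.0019576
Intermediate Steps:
b(78, 46)/(-93992) = (-106 - 1*78)/(-93992) = (-106 - 78)*(-1/93992) = -184*(-1/93992) = 23/11749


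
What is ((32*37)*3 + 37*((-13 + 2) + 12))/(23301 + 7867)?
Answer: 3589/31168 ≈ 0.11515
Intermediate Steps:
((32*37)*3 + 37*((-13 + 2) + 12))/(23301 + 7867) = (1184*3 + 37*(-11 + 12))/31168 = (3552 + 37*1)*(1/31168) = (3552 + 37)*(1/31168) = 3589*(1/31168) = 3589/31168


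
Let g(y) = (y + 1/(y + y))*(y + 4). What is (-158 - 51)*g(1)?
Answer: -3135/2 ≈ -1567.5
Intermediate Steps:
g(y) = (4 + y)*(y + 1/(2*y)) (g(y) = (y + 1/(2*y))*(4 + y) = (4 + y)*(y + 1/(2*y)))
(-158 - 51)*g(1) = (-158 - 51)*(1/2 + 1**2 + 2/1 + 4*1) = -209*(1/2 + 1 + 2*1 + 4) = -209*(1/2 + 1 + 2 + 4) = -209*15/2 = -3135/2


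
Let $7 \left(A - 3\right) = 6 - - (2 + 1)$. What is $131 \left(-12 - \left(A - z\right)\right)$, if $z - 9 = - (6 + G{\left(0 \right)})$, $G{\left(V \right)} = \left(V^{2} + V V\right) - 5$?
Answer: $- \frac{7598}{7} \approx -1085.4$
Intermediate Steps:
$G{\left(V \right)} = -5 + 2 V^{2}$ ($G{\left(V \right)} = \left(V^{2} + V^{2}\right) - 5 = 2 V^{2} - 5 = -5 + 2 V^{2}$)
$z = 8$ ($z = 9 - \left(6 - \left(5 - 2 \cdot 0^{2}\right)\right) = 9 - \left(6 + \left(-5 + 2 \cdot 0\right)\right) = 9 - \left(6 + \left(-5 + 0\right)\right) = 9 - \left(6 - 5\right) = 9 - 1 = 8$)
$A = \frac{30}{7}$ ($A = 3 + \frac{6 - - (2 + 1)}{7} = 3 + \frac{6 - \left(-1\right) 3}{7} = 3 + \frac{6 - -3}{7} = 3 + \frac{6 + 3}{7} = 3 + \frac{1}{7} \cdot 9 = 3 + \frac{9}{7} = \frac{30}{7} \approx 4.2857$)
$131 \left(-12 - \left(A - z\right)\right) = 131 \left(-12 + \left(8 - \frac{30}{7}\right)\right) = 131 \left(-12 + \frac{26}{7}\right) = 131 \left(- \frac{58}{7}\right) = - \frac{7598}{7}$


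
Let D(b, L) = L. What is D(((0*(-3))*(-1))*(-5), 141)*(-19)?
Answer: -2679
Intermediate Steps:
D(((0*(-3))*(-1))*(-5), 141)*(-19) = 141*(-19) = -2679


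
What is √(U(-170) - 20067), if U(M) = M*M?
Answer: 11*√73 ≈ 93.984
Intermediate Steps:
U(M) = M²
√(U(-170) - 20067) = √((-170)² - 20067) = √(28900 - 20067) = √8833 = 11*√73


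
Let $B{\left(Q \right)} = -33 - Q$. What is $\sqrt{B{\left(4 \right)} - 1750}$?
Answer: $i \sqrt{1787} \approx 42.273 i$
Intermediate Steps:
$\sqrt{B{\left(4 \right)} - 1750} = \sqrt{\left(-33 - 4\right) - 1750} = \sqrt{-37 - 1750} = \sqrt{-1787} = i \sqrt{1787}$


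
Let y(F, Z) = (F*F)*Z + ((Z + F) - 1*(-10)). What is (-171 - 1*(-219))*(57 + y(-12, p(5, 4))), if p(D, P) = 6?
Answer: 44400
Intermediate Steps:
y(F, Z) = 10 + F + Z + Z*F² (y(F, Z) = F²*Z + ((F + Z) + 10) = Z*F² + (10 + F + Z) = 10 + F + Z + Z*F²)
(-171 - 1*(-219))*(57 + y(-12, p(5, 4))) = (-171 - 1*(-219))*(57 + (10 - 12 + 6 + 6*(-12)²)) = (-171 + 219)*(57 + (10 - 12 + 6 + 6*144)) = 48*(57 + (10 - 12 + 6 + 864)) = 48*(57 + 868) = 48*925 = 44400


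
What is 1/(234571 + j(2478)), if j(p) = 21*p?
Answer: 1/286609 ≈ 3.4891e-6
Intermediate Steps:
1/(234571 + j(2478)) = 1/(234571 + 21*2478) = 1/(234571 + 52038) = 1/286609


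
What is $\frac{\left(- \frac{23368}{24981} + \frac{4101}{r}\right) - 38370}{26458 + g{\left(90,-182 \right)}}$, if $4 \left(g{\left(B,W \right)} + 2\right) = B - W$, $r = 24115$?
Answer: $- \frac{23115194263789}{15978503601060} \approx -1.4466$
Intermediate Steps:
$g{\left(B,W \right)} = -2 - \frac{W}{4} + \frac{B}{4}$ ($g{\left(B,W \right)} = -2 + \frac{B - W}{4} = -2 + \left(- \frac{W}{4} + \frac{B}{4}\right) = -2 - \frac{W}{4} + \frac{B}{4}$)
$\frac{\left(- \frac{23368}{24981} + \frac{4101}{r}\right) - 38370}{26458 + g{\left(90,-182 \right)}} = \frac{\left(- \frac{23368}{24981} + \frac{4101}{24115}\right) - 38370}{26458 - -66} = \frac{\left(\left(-23368\right) \frac{1}{24981} + 4101 \cdot \frac{1}{24115}\right) - 38370}{26458 + \left(-2 + \frac{91}{2} + \frac{45}{2}\right)} = \frac{\left(- \frac{23368}{24981} + \frac{4101}{24115}\right) - 38370}{26458 + 66} = \frac{- \frac{461072239}{602416815} - 38370}{26524} = \left(- \frac{23115194263789}{602416815}\right) \frac{1}{26524} = - \frac{23115194263789}{15978503601060}$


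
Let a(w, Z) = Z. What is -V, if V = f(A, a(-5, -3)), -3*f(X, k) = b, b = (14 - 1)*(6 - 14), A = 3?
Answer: -104/3 ≈ -34.667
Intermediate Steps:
b = -104 (b = 13*(-8) = -104)
f(X, k) = 104/3 (f(X, k) = -1/3*(-104) = 104/3)
V = 104/3 ≈ 34.667
-V = -1*104/3 = -104/3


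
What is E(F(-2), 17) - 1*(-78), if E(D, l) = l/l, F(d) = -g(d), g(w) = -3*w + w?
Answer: 79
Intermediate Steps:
g(w) = -2*w
F(d) = 2*d (F(d) = -(-2)*d = 2*d)
E(D, l) = 1
E(F(-2), 17) - 1*(-78) = 1 - 1*(-78) = 1 + 78 = 79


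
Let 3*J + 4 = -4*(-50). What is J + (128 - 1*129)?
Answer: 193/3 ≈ 64.333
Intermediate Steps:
J = 196/3 (J = -4/3 + (-4*(-50))/3 = -4/3 + (⅓)*200 = -4/3 + 200/3 = 196/3 ≈ 65.333)
J + (128 - 1*129) = 196/3 + (128 - 1*129) = 196/3 + (128 - 129) = 196/3 - 1 = 193/3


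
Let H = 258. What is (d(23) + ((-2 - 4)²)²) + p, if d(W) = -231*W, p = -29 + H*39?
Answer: 6016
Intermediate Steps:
p = 10033 (p = -29 + 258*39 = -29 + 10062 = 10033)
(d(23) + ((-2 - 4)²)²) + p = (-231*23 + ((-2 - 4)²)²) + 10033 = (-5313 + ((-6)²)²) + 10033 = (-5313 + 36²) + 10033 = (-5313 + 1296) + 10033 = -4017 + 10033 = 6016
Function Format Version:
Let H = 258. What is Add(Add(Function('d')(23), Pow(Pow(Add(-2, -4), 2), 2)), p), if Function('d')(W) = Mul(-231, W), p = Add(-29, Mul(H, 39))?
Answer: 6016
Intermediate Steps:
p = 10033 (p = Add(-29, Mul(258, 39)) = Add(-29, 10062) = 10033)
Add(Add(Function('d')(23), Pow(Pow(Add(-2, -4), 2), 2)), p) = Add(Add(Mul(-231, 23), Pow(Pow(Add(-2, -4), 2), 2)), 10033) = Add(Add(-5313, Pow(Pow(-6, 2), 2)), 10033) = Add(Add(-5313, Pow(36, 2)), 10033) = Add(Add(-5313, 1296), 10033) = Add(-4017, 10033) = 6016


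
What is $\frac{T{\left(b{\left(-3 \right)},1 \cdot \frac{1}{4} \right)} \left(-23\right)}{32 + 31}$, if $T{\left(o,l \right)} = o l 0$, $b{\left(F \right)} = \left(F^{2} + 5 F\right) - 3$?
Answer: $0$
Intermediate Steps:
$b{\left(F \right)} = -3 + F^{2} + 5 F$
$T{\left(o,l \right)} = 0$ ($T{\left(o,l \right)} = l o 0 = 0$)
$\frac{T{\left(b{\left(-3 \right)},1 \cdot \frac{1}{4} \right)} \left(-23\right)}{32 + 31} = \frac{0 \left(-23\right)}{32 + 31} = \frac{0}{63} = 0 \cdot \frac{1}{63} = 0$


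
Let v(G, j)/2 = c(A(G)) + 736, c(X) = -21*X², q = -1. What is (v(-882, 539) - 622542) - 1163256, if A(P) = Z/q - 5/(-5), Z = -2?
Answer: -1784704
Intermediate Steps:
A(P) = 3 (A(P) = -2/(-1) - 5/(-5) = -2*(-1) - 5*(-⅕) = 2 + 1 = 3)
v(G, j) = 1094 (v(G, j) = 2*(-21*3² + 736) = 2*(-21*9 + 736) = 2*(-189 + 736) = 2*547 = 1094)
(v(-882, 539) - 622542) - 1163256 = (1094 - 622542) - 1163256 = -621448 - 1163256 = -1784704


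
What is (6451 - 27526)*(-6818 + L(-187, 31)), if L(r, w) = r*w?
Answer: 265861125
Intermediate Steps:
(6451 - 27526)*(-6818 + L(-187, 31)) = (6451 - 27526)*(-6818 - 187*31) = -21075*(-6818 - 5797) = -21075*(-12615) = 265861125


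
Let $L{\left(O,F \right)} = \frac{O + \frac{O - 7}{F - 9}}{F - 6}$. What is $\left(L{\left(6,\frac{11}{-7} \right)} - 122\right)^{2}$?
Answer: $\frac{231978052881}{15382084} \approx 15081.0$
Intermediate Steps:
$L{\left(O,F \right)} = \frac{O + \frac{-7 + O}{-9 + F}}{-6 + F}$
$\left(L{\left(6,\frac{11}{-7} \right)} - 122\right)^{2} = \left(\frac{-7 - 48 + \frac{11}{-7} \cdot 6}{54 + \left(\frac{11}{-7}\right)^{2} - 15 \frac{11}{-7}} - 122\right)^{2} = \left(\frac{-7 - 48 + 11 \left(- \frac{1}{7}\right) 6}{54 + \left(11 \left(- \frac{1}{7}\right)\right)^{2} - 15 \cdot 11 \left(- \frac{1}{7}\right)} - 122\right)^{2} = \left(\frac{-7 - 48 - \frac{66}{7}}{54 + \left(- \frac{11}{7}\right)^{2} - - \frac{165}{7}} - 122\right)^{2} = \left(\frac{-7 - 48 - \frac{66}{7}}{54 + \frac{121}{49} + \frac{165}{7}} - 122\right)^{2} = \left(\frac{1}{\frac{3922}{49}} \left(- \frac{451}{7}\right) - 122\right)^{2} = \left(\frac{49}{3922} \left(- \frac{451}{7}\right) - 122\right)^{2} = \left(- \frac{3157}{3922} - 122\right)^{2} = \left(- \frac{481641}{3922}\right)^{2} = \frac{231978052881}{15382084}$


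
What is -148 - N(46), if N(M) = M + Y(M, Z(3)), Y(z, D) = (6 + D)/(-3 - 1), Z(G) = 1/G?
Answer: -2309/12 ≈ -192.42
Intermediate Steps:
Y(z, D) = -3/2 - D/4 (Y(z, D) = (6 + D)/(-4) = (6 + D)*(-1/4) = -3/2 - D/4)
N(M) = -19/12 + M (N(M) = M + (-3/2 - 1/4/3) = M + (-3/2 - 1/4*1/3) = M + (-3/2 - 1/12) = M - 19/12 = -19/12 + M)
-148 - N(46) = -148 - (-19/12 + 46) = -148 - 1*533/12 = -148 - 533/12 = -2309/12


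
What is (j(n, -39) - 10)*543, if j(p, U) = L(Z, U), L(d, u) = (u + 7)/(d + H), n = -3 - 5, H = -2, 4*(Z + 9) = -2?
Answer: -90138/23 ≈ -3919.0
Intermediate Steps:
Z = -19/2 (Z = -9 + (¼)*(-2) = -9 - ½ = -19/2 ≈ -9.5000)
n = -8
L(d, u) = (7 + u)/(-2 + d) (L(d, u) = (u + 7)/(d - 2) = (7 + u)/(-2 + d))
j(p, U) = -14/23 - 2*U/23 (j(p, U) = (7 + U)/(-2 - 19/2) = (7 + U)/(-23/2) = -2*(7 + U)/23 = -14/23 - 2*U/23)
(j(n, -39) - 10)*543 = ((-14/23 - 2/23*(-39)) - 10)*543 = ((-14/23 + 78/23) - 10)*543 = (64/23 - 10)*543 = -166/23*543 = -90138/23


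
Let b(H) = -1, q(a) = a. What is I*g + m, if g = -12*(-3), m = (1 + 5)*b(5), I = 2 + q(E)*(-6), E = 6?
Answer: -1230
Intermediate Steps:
I = -34 (I = 2 + 6*(-6) = 2 - 36 = -34)
m = -6 (m = (1 + 5)*(-1) = 6*(-1) = -6)
g = 36 (g = -1*(-36) = 36)
I*g + m = -34*36 - 6 = -1224 - 6 = -1230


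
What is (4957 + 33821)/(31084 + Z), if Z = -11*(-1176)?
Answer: 19389/22010 ≈ 0.88092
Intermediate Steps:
Z = 12936
(4957 + 33821)/(31084 + Z) = (4957 + 33821)/(31084 + 12936) = 38778/44020 = 38778*(1/44020) = 19389/22010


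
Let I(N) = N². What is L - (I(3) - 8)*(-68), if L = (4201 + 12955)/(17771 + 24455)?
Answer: 1444262/21113 ≈ 68.406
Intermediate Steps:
L = 8578/21113 (L = 17156/42226 = 17156*(1/42226) = 8578/21113 ≈ 0.40629)
L - (I(3) - 8)*(-68) = 8578/21113 - (3² - 8)*(-68) = 8578/21113 - (9 - 8)*(-68) = 8578/21113 - (-68) = 8578/21113 - 1*(-68) = 8578/21113 + 68 = 1444262/21113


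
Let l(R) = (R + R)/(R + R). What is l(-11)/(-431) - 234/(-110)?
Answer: 50372/23705 ≈ 2.1250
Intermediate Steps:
l(R) = 1 (l(R) = (2*R)/((2*R)) = (2*R)*(1/(2*R)) = 1)
l(-11)/(-431) - 234/(-110) = 1/(-431) - 234/(-110) = 1*(-1/431) - 234*(-1/110) = -1/431 + 117/55 = 50372/23705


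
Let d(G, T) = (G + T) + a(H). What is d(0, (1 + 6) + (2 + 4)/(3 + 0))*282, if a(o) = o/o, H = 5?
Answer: 2820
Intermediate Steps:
a(o) = 1
d(G, T) = 1 + G + T (d(G, T) = (G + T) + 1 = 1 + G + T)
d(0, (1 + 6) + (2 + 4)/(3 + 0))*282 = (1 + 0 + ((1 + 6) + (2 + 4)/(3 + 0)))*282 = (1 + 0 + (7 + 6/3))*282 = (1 + 0 + (7 + 6*(⅓)))*282 = (1 + 0 + (7 + 2))*282 = (1 + 0 + 9)*282 = 10*282 = 2820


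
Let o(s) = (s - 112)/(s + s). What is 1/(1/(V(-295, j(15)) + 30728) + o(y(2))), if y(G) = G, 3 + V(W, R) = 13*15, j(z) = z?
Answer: -30920/850299 ≈ -0.036364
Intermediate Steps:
V(W, R) = 192 (V(W, R) = -3 + 13*15 = -3 + 195 = 192)
o(s) = (-112 + s)/(2*s) (o(s) = (-112 + s)/((2*s)) = (-112 + s)*(1/(2*s)) = (-112 + s)/(2*s))
1/(1/(V(-295, j(15)) + 30728) + o(y(2))) = 1/(1/(192 + 30728) + (½)*(-112 + 2)/2) = 1/(1/30920 + (½)*(½)*(-110)) = 1/(1/30920 - 55/2) = 1/(-850299/30920) = -30920/850299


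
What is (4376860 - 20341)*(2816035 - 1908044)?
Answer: 3955680043329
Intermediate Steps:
(4376860 - 20341)*(2816035 - 1908044) = 4356519*907991 = 3955680043329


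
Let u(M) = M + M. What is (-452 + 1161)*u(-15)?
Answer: -21270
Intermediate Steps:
u(M) = 2*M
(-452 + 1161)*u(-15) = (-452 + 1161)*(2*(-15)) = 709*(-30) = -21270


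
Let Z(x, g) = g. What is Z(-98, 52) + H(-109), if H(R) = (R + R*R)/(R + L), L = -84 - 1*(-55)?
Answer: -766/23 ≈ -33.304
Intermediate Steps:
L = -29 (L = -84 + 55 = -29)
H(R) = (R + R²)/(-29 + R) (H(R) = (R + R*R)/(R - 29) = (R + R²)/(-29 + R))
Z(-98, 52) + H(-109) = 52 - 109*(1 - 109)/(-29 - 109) = 52 - 109*(-108)/(-138) = 52 - 109*(-1/138)*(-108) = 52 - 1962/23 = -766/23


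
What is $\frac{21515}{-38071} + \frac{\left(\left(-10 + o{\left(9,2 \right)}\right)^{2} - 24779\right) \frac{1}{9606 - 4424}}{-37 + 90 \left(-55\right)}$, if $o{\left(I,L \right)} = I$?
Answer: $- \frac{277530473636}{491927459507} \approx -0.56417$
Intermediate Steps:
$\frac{21515}{-38071} + \frac{\left(\left(-10 + o{\left(9,2 \right)}\right)^{2} - 24779\right) \frac{1}{9606 - 4424}}{-37 + 90 \left(-55\right)} = \frac{21515}{-38071} + \frac{\left(\left(-10 + 9\right)^{2} - 24779\right) \frac{1}{9606 - 4424}}{-37 + 90 \left(-55\right)} = 21515 \left(- \frac{1}{38071}\right) + \frac{\left(\left(-1\right)^{2} - 24779\right) \frac{1}{5182}}{-37 - 4950} = - \frac{21515}{38071} + \frac{\left(1 - 24779\right) \frac{1}{5182}}{-4987} = - \frac{21515}{38071} + \left(-24778\right) \frac{1}{5182} \left(- \frac{1}{4987}\right) = - \frac{21515}{38071} - - \frac{12389}{12921317} = - \frac{21515}{38071} + \frac{12389}{12921317} = - \frac{277530473636}{491927459507}$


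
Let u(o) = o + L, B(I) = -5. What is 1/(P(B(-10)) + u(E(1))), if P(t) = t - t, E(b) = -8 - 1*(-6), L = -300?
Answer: -1/302 ≈ -0.0033113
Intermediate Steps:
E(b) = -2 (E(b) = -8 + 6 = -2)
P(t) = 0
u(o) = -300 + o (u(o) = o - 300 = -300 + o)
1/(P(B(-10)) + u(E(1))) = 1/(0 + (-300 - 2)) = 1/(0 - 302) = 1/(-302) = -1/302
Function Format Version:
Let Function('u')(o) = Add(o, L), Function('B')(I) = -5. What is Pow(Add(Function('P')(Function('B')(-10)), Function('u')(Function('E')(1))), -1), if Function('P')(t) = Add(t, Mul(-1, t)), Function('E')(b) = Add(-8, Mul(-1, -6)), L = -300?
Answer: Rational(-1, 302) ≈ -0.0033113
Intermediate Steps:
Function('E')(b) = -2 (Function('E')(b) = Add(-8, 6) = -2)
Function('P')(t) = 0
Function('u')(o) = Add(-300, o) (Function('u')(o) = Add(o, -300) = Add(-300, o))
Pow(Add(Function('P')(Function('B')(-10)), Function('u')(Function('E')(1))), -1) = Pow(Add(0, Add(-300, -2)), -1) = Pow(Add(0, -302), -1) = Pow(-302, -1) = Rational(-1, 302)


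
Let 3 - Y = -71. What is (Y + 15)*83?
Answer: 7387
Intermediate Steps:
Y = 74 (Y = 3 - 1*(-71) = 3 + 71 = 74)
(Y + 15)*83 = (74 + 15)*83 = 89*83 = 7387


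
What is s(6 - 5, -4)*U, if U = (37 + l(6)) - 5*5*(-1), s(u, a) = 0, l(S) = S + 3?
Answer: 0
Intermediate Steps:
l(S) = 3 + S
U = 71 (U = (37 + (3 + 6)) - 5*5*(-1) = (37 + 9) - 25*(-1) = 46 + 25 = 71)
s(6 - 5, -4)*U = 0*71 = 0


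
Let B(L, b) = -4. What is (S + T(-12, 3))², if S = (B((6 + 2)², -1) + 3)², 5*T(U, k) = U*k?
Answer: 961/25 ≈ 38.440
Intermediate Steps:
T(U, k) = U*k/5 (T(U, k) = (U*k)/5 = U*k/5)
S = 1 (S = (-4 + 3)² = (-1)² = 1)
(S + T(-12, 3))² = (1 + (⅕)*(-12)*3)² = (1 - 36/5)² = (-31/5)² = 961/25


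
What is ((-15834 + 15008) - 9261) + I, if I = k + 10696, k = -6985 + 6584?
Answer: 208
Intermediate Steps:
k = -401
I = 10295 (I = -401 + 10696 = 10295)
((-15834 + 15008) - 9261) + I = ((-15834 + 15008) - 9261) + 10295 = (-826 - 9261) + 10295 = -10087 + 10295 = 208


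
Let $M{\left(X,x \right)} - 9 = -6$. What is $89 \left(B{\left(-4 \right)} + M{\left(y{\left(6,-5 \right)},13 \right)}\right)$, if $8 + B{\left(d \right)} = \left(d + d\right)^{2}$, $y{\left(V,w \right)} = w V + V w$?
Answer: $5251$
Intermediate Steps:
$y{\left(V,w \right)} = 2 V w$ ($y{\left(V,w \right)} = V w + V w = 2 V w$)
$M{\left(X,x \right)} = 3$ ($M{\left(X,x \right)} = 9 - 6 = 3$)
$B{\left(d \right)} = -8 + 4 d^{2}$ ($B{\left(d \right)} = -8 + \left(d + d\right)^{2} = -8 + \left(2 d\right)^{2} = -8 + 4 d^{2}$)
$89 \left(B{\left(-4 \right)} + M{\left(y{\left(6,-5 \right)},13 \right)}\right) = 89 \left(\left(-8 + 4 \left(-4\right)^{2}\right) + 3\right) = 89 \left(\left(-8 + 4 \cdot 16\right) + 3\right) = 89 \left(\left(-8 + 64\right) + 3\right) = 89 \left(56 + 3\right) = 89 \cdot 59 = 5251$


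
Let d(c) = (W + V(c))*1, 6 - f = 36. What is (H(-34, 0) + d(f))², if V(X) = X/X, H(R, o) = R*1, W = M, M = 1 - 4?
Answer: 1296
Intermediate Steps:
f = -30 (f = 6 - 1*36 = 6 - 36 = -30)
M = -3
W = -3
H(R, o) = R
V(X) = 1
d(c) = -2 (d(c) = (-3 + 1)*1 = -2*1 = -2)
(H(-34, 0) + d(f))² = (-34 - 2)² = (-36)² = 1296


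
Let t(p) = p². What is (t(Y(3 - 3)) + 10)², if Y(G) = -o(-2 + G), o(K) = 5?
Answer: 1225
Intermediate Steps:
Y(G) = -5 (Y(G) = -1*5 = -5)
(t(Y(3 - 3)) + 10)² = ((-5)² + 10)² = (25 + 10)² = 35² = 1225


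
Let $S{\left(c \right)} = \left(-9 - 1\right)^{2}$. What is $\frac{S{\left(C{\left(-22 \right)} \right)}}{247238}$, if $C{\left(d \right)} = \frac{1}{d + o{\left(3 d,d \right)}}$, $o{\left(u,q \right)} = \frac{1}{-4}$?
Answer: $\frac{50}{123619} \approx 0.00040447$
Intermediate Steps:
$o{\left(u,q \right)} = - \frac{1}{4}$
$C{\left(d \right)} = \frac{1}{- \frac{1}{4} + d}$ ($C{\left(d \right)} = \frac{1}{d - \frac{1}{4}} = \frac{1}{- \frac{1}{4} + d}$)
$S{\left(c \right)} = 100$ ($S{\left(c \right)} = \left(-10\right)^{2} = 100$)
$\frac{S{\left(C{\left(-22 \right)} \right)}}{247238} = \frac{100}{247238} = 100 \cdot \frac{1}{247238} = \frac{50}{123619}$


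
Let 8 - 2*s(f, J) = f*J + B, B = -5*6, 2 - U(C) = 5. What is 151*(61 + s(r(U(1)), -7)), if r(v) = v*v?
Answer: 33673/2 ≈ 16837.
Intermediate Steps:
U(C) = -3 (U(C) = 2 - 1*5 = 2 - 5 = -3)
B = -30
r(v) = v²
s(f, J) = 19 - J*f/2 (s(f, J) = 4 - (f*J - 30)/2 = 4 - (J*f - 30)/2 = 4 - (-30 + J*f)/2 = 4 + (15 - J*f/2) = 19 - J*f/2)
151*(61 + s(r(U(1)), -7)) = 151*(61 + (19 - ½*(-7)*(-3)²)) = 151*(61 + (19 - ½*(-7)*9)) = 151*(61 + (19 + 63/2)) = 151*(61 + 101/2) = 151*(223/2) = 33673/2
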